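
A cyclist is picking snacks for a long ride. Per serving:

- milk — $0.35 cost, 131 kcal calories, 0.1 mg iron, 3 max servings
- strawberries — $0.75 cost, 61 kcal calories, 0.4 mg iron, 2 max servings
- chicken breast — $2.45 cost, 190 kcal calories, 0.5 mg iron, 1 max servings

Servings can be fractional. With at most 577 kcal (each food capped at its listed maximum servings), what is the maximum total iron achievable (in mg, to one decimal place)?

Iron per kcal: strawberries 0.006557, chicken breast 0.002632, milk 0.0007634.
Take 2 servings of strawberries: uses 122 kcal, +0.8 mg iron (running total 0.8 mg).
Take 1 serving of chicken breast: uses 190 kcal, +0.5 mg iron (running total 1.3 mg).
Take 2.023 servings of milk: uses 265 kcal, +0.2 mg iron (running total 1.5 mg).
Greedy by best ratio exhausts the calories allowance optimally: 1.5 mg.

1.5 mg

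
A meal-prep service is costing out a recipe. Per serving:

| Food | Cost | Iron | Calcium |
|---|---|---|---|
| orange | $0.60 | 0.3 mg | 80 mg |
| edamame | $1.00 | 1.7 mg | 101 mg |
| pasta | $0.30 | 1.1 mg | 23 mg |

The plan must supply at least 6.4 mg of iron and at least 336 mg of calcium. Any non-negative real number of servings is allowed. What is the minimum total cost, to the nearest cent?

This is a tiny linear program; its minimum lies at a vertex of the feasible set. List the vertices and price them.
orange only: max(6.4/0.3, 336/80) = 21.33 servings → $12.80.
edamame only: max(6.4/1.7, 336/101) = 3.765 servings → $3.76.
pasta only: max(6.4/1.1, 336/23) = 14.61 servings → $4.38.
orange + edamame with both targets exact would need a negative amount; discard.
orange + pasta with both tight: 2.742 servings and 5.07 servings → $3.17.
edamame + pasta with both tight: 3.089 servings and 1.044 servings → $3.40.
The minimum over all feasible corners is $3.17.

$3.17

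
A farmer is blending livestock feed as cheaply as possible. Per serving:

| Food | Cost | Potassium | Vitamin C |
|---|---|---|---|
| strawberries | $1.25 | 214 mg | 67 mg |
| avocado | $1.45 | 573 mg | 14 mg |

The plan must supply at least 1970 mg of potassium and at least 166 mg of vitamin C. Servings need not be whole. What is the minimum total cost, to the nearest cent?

$6.34

Compare the cost at each extreme point of the feasible region.
strawberries only: max(1970/214, 166/67) = 9.206 servings → $11.51.
avocado only: max(1970/573, 166/14) = 11.86 servings → $17.19.
strawberries + avocado with both tight: 1.908 servings and 2.725 servings → $6.34.
The minimum over all feasible corners is $6.34.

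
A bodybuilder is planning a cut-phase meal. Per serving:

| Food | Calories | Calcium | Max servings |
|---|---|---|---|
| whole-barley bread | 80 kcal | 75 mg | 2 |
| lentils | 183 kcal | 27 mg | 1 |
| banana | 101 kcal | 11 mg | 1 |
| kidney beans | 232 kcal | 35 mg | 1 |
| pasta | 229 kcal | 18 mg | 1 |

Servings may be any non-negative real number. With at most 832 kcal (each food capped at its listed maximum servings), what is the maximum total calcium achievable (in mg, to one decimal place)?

Calcium per kcal: whole-barley bread 0.9375, kidney beans 0.1509, lentils 0.1475, banana 0.1089, pasta 0.0786.
Take 2 servings of whole-barley bread: uses 160 kcal, +150.0 mg calcium (running total 150.0 mg).
Take 1 serving of kidney beans: uses 232 kcal, +35.0 mg calcium (running total 185.0 mg).
Take 1 serving of lentils: uses 183 kcal, +27.0 mg calcium (running total 212.0 mg).
Take 1 serving of banana: uses 101 kcal, +11.0 mg calcium (running total 223.0 mg).
Take 0.6812 servings of pasta: uses 156 kcal, +12.3 mg calcium (running total 235.3 mg).
Filling greedily by calcium-per-kcal is optimal for one linear limit, giving 235.3 mg.

235.3 mg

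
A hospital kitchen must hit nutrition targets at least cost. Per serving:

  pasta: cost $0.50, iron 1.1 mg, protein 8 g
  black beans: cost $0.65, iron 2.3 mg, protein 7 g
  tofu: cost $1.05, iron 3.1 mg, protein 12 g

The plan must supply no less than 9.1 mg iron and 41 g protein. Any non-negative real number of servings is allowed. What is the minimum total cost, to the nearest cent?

pasta only: max(9.1/1.1, 41/8) = 8.273 servings → $4.14.
black beans only: max(9.1/2.3, 41/7) = 5.857 servings → $3.81.
tofu only: max(9.1/3.1, 41/12) = 3.417 servings → $3.59.
pasta + black beans with both tight: 2.86 servings and 2.589 servings → $3.11.
pasta + tofu with both tight: 1.543 servings and 2.388 servings → $3.28.
black beans + tofu: the both-tight solution has a negative serving — not a feasible corner.
Cheapest feasible corner: $3.11.

$3.11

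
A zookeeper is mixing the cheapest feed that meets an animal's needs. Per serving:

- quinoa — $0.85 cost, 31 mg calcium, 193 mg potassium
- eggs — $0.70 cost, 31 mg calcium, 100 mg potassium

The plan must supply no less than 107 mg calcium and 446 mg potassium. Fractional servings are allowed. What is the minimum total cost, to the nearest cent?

$2.58

quinoa only: max(107/31, 446/193) = 3.452 servings → $2.93.
eggs only: max(107/31, 446/100) = 4.46 servings → $3.12.
quinoa + eggs with both tight: 1.084 servings and 2.367 servings → $2.58.
Cheapest feasible corner: $2.58.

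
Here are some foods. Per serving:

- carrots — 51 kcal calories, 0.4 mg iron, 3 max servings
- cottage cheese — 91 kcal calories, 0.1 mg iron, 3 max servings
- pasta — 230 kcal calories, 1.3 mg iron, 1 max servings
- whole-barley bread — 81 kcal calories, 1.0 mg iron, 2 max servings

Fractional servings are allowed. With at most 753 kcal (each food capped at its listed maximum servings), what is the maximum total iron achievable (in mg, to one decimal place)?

Iron per kcal: whole-barley bread 0.01235, carrots 0.007843, pasta 0.005652, cottage cheese 0.001099.
Take 2 servings of whole-barley bread: uses 162 kcal, +2.0 mg iron (running total 2.0 mg).
Take 3 servings of carrots: uses 153 kcal, +1.2 mg iron (running total 3.2 mg).
Take 1 serving of pasta: uses 230 kcal, +1.3 mg iron (running total 4.5 mg).
Take 2.286 servings of cottage cheese: uses 208 kcal, +0.2 mg iron (running total 4.7 mg).
Greedy by best ratio exhausts the calories allowance optimally: 4.7 mg.

4.7 mg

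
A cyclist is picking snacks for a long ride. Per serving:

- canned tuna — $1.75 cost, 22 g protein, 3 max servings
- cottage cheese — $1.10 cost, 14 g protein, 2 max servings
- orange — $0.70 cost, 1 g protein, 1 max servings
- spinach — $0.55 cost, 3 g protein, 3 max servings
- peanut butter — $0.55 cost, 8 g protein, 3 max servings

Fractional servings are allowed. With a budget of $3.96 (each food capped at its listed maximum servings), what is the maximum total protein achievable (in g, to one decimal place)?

53.4 g

Protein per dollar: peanut butter 14.55, cottage cheese 12.73, canned tuna 12.57, spinach 5.455, orange 1.429.
Take 3 servings of peanut butter: spends $1.65, +24.0 g protein (running total 24.0 g).
Take 2 servings of cottage cheese: spends $2.20, +28.0 g protein (running total 52.0 g).
Take 0.06286 servings of canned tuna: spends $0.11, +1.4 g protein (running total 53.4 g).
Filling greedily by protein-per-dollar is optimal for one linear limit, giving 53.4 g.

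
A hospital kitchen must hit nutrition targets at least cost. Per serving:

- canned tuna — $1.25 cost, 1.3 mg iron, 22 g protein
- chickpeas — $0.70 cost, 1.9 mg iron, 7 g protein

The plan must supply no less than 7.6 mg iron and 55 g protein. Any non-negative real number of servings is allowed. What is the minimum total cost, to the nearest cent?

$4.01

Minimising a linear cost over {iron ≥ 7.6, protein ≥ 55, servings ≥ 0} — the optimum is at a vertex, using one or two foods.
canned tuna only: max(7.6/1.3, 55/22) = 5.846 servings → $7.31.
chickpeas only: max(7.6/1.9, 55/7) = 7.857 servings → $5.50.
canned tuna + chickpeas with both tight: 1.569 servings and 2.927 servings → $4.01.
Cheapest feasible corner: $4.01.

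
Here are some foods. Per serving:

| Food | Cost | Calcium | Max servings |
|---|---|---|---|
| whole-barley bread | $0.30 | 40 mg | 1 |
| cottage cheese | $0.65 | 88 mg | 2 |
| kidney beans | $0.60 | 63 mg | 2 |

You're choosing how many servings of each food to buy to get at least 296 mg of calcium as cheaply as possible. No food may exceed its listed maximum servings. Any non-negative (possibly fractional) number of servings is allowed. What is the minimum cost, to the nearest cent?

Cost per mg of calcium: cottage cheese $0.0074, whole-barley bread $0.0075, kidney beans $0.0095.
Take 2 servings of cottage cheese: +176.0 mg calcium for $1.30 (total $1.30, still need 120.0 mg).
Take 1 serving of whole-barley bread: +40.0 mg calcium for $0.30 (total $1.60, still need 80.0 mg).
Take 1.27 servings of kidney beans: +80.0 mg calcium for $0.76 (total $2.36, still need 0.0 mg).
Filling from the cheapest source first is optimal under one linear minimum: $2.36.

$2.36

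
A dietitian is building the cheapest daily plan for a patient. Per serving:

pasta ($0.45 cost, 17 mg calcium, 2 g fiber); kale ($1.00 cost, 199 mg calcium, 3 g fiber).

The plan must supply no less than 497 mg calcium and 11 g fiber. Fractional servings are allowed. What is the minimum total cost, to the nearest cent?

Two binding constraints pin down two serving amounts, so the optimal mix uses at most two foods. The candidates are each food alone (scaled to the tighter of calcium/fiber) and each pair with both constraints tight.
pasta only: max(497/17, 11/2) = 29.24 servings → $13.16.
kale only: max(497/199, 11/3) = 3.667 servings → $3.67.
pasta + kale with both tight: 2.012 servings and 2.326 servings → $3.23.
So the least-cost plan costs $3.23.

$3.23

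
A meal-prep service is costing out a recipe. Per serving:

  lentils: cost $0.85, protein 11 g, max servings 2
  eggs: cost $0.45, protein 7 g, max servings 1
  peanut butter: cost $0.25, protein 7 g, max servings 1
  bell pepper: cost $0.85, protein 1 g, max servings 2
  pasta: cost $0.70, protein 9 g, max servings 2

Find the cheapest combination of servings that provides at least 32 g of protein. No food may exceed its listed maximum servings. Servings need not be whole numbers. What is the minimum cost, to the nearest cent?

Cost per g of protein: peanut butter $0.0357, eggs $0.0643, lentils $0.0773, pasta $0.0778, bell pepper $0.8500.
Take 1 serving of peanut butter: +7.0 g protein for $0.25 (total $0.25, still need 25.0 g).
Take 1 serving of eggs: +7.0 g protein for $0.45 (total $0.70, still need 18.0 g).
Take 1.636 servings of lentils: +18.0 g protein for $1.39 (total $2.09, still need 0.0 g).
Filling from the cheapest source first is optimal under one linear minimum: $2.09.

$2.09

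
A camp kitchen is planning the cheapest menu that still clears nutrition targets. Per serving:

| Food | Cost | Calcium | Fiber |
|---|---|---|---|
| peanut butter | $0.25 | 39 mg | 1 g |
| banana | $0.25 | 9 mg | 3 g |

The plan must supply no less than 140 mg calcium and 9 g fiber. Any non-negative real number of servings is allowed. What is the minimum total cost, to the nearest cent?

$1.27

Compare the cost at each extreme point of the feasible region.
peanut butter only: max(140/39, 9/1) = 9 servings → $2.25.
banana only: max(140/9, 9/3) = 15.56 servings → $3.89.
peanut butter + banana with both tight: 3.139 servings and 1.954 servings → $1.27.
So the least-cost plan costs $1.27.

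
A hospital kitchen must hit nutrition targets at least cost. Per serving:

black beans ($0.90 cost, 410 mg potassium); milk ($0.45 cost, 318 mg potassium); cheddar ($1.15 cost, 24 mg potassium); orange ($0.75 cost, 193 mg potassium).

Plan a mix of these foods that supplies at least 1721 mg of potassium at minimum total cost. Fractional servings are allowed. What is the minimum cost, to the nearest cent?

$2.44

Cost per mg of potassium: milk $0.0014, black beans $0.0022, orange $0.0039, cheddar $0.0479.
With no serving limits, use only milk: 1721 mg / 318 mg = 5.412 servings × $0.45 = $2.44.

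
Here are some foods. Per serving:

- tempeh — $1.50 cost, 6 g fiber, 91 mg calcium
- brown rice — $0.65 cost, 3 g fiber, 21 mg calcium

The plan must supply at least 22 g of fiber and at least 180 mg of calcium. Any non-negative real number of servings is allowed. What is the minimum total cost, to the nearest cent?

An LP optimum is at a vertex; with two nutrient constraints at most two foods are used. Check each candidate.
tempeh only: max(22/6, 180/91) = 3.667 servings → $5.50.
brown rice only: max(22/3, 180/21) = 8.571 servings → $5.57.
tempeh + brown rice with both tight: 0.5306 servings and 6.272 servings → $4.87.
So the least-cost plan costs $4.87.

$4.87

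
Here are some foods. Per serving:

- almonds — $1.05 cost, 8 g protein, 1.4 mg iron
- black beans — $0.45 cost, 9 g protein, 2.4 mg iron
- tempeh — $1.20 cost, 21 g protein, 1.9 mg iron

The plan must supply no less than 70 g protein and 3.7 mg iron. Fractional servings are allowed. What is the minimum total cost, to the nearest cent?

The cheapest plan sits at a corner of the feasible region — with two constraints it uses at most two foods.
almonds only: max(70/8, 3.7/1.4) = 8.75 servings → $9.19.
black beans only: max(70/9, 3.7/2.4) = 7.778 servings → $3.50.
tempeh only: max(70/21, 3.7/1.9) = 3.333 servings → $4.00.
almonds + black beans: intersection lies outside the first quadrant.
almonds + tempeh with both targets exact would need a negative amount; discard.
black beans + tempeh with both targets exact would need a negative amount; discard.
Cheapest feasible corner: $3.50.

$3.50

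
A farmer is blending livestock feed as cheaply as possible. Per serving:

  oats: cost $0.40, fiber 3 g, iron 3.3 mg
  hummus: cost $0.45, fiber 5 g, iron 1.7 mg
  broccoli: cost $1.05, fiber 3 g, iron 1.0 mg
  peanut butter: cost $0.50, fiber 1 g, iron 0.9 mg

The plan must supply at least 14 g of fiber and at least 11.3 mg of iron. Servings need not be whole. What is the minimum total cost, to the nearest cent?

A basic optimal solution has at most two foods positive. Try each food alone and each pair with both targets met exactly.
oats only: max(14/3, 11.3/3.3) = 4.667 servings → $1.87.
hummus only: max(14/5, 11.3/1.7) = 6.647 servings → $2.99.
broccoli only: max(14/3, 11.3/1.0) = 11.3 servings → $11.87.
peanut butter only: max(14/1, 11.3/0.9) = 14 servings → $7.00.
oats + hummus with both tight: 2.868 servings and 1.079 servings → $1.63.
oats + broccoli with both tight: 2.884 servings and 1.783 servings → $3.03.
oats + peanut butter with both targets exact would need a negative amount; discard.
hummus + broccoli: intersection lies outside the first quadrant.
hummus + peanut butter with both tight: 0.4643 servings and 11.68 servings → $6.05.
broccoli + peanut butter with both tight: 0.7647 servings and 11.71 servings → $6.66.
So the least-cost plan costs $1.63.

$1.63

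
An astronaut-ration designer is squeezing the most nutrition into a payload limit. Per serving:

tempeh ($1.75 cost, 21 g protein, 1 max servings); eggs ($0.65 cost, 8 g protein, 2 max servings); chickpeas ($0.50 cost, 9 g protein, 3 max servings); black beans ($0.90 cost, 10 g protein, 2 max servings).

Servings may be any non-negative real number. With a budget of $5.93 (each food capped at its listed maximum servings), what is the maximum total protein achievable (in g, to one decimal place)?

Protein per dollar: chickpeas 18, eggs 12.31, tempeh 12, black beans 11.11.
Take 3 servings of chickpeas: spends $1.50, +27.0 g protein (running total 27.0 g).
Take 2 servings of eggs: spends $1.30, +16.0 g protein (running total 43.0 g).
Take 1 serving of tempeh: spends $1.75, +21.0 g protein (running total 64.0 g).
Take 1.533 servings of black beans: spends $1.38, +15.3 g protein (running total 79.3 g).
Filling greedily by protein-per-dollar is optimal for one linear limit, giving 79.3 g.

79.3 g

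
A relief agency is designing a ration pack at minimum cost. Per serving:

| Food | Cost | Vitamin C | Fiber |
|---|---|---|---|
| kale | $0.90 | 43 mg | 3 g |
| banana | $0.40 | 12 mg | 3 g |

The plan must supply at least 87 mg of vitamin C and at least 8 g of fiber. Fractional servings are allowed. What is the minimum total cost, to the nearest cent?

At the optimum either one food covers both requirements or two foods hit both targets exactly; no other combination can be cheaper.
kale only: max(87/43, 8/3) = 2.667 servings → $2.40.
banana only: max(87/12, 8/3) = 7.25 servings → $2.90.
kale + banana with both tight: 1.774 servings and 0.8925 servings → $1.95.
The minimum over all feasible corners is $1.95.

$1.95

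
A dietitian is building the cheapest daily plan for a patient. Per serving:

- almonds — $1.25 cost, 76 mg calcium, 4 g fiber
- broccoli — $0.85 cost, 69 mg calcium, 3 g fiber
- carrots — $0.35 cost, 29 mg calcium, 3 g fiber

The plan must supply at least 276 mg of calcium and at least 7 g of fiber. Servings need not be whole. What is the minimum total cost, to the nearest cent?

Minimising a linear cost over {calcium ≥ 276, fiber ≥ 7, servings ≥ 0} — the optimum is at a vertex, using one or two foods.
almonds only: max(276/76, 7/4) = 3.632 servings → $4.54.
broccoli only: max(276/69, 7/3) = 4 servings → $3.40.
carrots only: max(276/29, 7/3) = 9.517 servings → $3.33.
almonds + broccoli: intersection lies outside the first quadrant.
almonds + carrots: the both-tight solution has a negative serving — not a feasible corner.
broccoli + carrots: the both-tight solution has a negative serving — not a feasible corner.
Cheapest feasible corner: $3.33.

$3.33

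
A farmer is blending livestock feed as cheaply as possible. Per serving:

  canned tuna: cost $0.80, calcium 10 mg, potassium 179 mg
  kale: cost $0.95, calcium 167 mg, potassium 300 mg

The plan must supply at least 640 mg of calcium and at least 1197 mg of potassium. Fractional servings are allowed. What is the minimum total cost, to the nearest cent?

A basic optimal solution has at most two foods positive. Try each food alone and each pair with both targets met exactly.
canned tuna only: max(640/10, 1197/179) = 64 servings → $51.20.
kale only: max(640/167, 1197/300) = 3.99 servings → $3.79.
canned tuna + kale with both tight: 0.2937 servings and 3.815 servings → $3.86.
The minimum over all feasible corners is $3.79.

$3.79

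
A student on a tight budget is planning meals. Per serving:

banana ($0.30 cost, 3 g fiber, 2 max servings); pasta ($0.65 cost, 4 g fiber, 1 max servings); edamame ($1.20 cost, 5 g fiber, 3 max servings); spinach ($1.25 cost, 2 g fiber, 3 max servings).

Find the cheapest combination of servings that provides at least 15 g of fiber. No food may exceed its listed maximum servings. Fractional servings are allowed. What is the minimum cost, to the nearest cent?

$2.45

Cost per g of fiber: banana $0.1000, pasta $0.1625, edamame $0.2400, spinach $0.6250.
Take 2 servings of banana: +6.0 g fiber for $0.60 (total $0.60, still need 9.0 g).
Take 1 serving of pasta: +4.0 g fiber for $0.65 (total $1.25, still need 5.0 g).
Take 1 serving of edamame: +5.0 g fiber for $1.20 (total $2.45, still need 0.0 g).
Greedy by cheapest-per-g is optimal for a single linear constraint, so the minimum cost is $2.45.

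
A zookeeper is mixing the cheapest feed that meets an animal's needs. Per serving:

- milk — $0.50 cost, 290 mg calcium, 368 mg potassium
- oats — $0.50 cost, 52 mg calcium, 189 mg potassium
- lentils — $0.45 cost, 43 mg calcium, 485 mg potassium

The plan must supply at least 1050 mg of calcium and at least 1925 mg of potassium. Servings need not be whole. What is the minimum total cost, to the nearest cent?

Check every corner: each single food scaled to meet both minima, and each pair solved so both constraints bind.
milk only: max(1050/290, 1925/368) = 5.231 servings → $2.62.
oats only: max(1050/52, 1925/189) = 20.19 servings → $10.10.
lentils only: max(1050/43, 1925/485) = 24.42 servings → $10.99.
milk + oats with both tight: 2.757 servings and 4.817 servings → $3.79.
milk + lentils with both tight: 3.417 servings and 1.377 servings → $2.33.
oats + lentils: the both-tight solution has a negative serving — not a feasible corner.
So the least-cost plan costs $2.33.

$2.33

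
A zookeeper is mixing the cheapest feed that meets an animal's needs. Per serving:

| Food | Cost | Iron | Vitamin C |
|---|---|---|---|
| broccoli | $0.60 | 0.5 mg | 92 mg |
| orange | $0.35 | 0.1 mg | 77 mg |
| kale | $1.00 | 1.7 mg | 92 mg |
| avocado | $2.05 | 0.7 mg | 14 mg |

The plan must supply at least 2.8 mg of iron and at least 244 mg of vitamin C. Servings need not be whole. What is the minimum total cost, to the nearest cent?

This is a tiny linear program; its minimum lies at a vertex of the feasible set. List the vertices and price them.
broccoli only: max(2.8/0.5, 244/92) = 5.6 servings → $3.36.
orange only: max(2.8/0.1, 244/77) = 28 servings → $9.80.
kale only: max(2.8/1.7, 244/92) = 2.652 servings → $2.65.
avocado only: max(2.8/0.7, 244/14) = 17.43 servings → $35.73.
broccoli + orange: intersection lies outside the first quadrant.
broccoli + kale with both tight: 1.424 servings and 1.228 servings → $2.08.
broccoli + avocado with both tight: 2.293 servings and 2.362 servings → $6.22.
orange + kale with both tight: 1.292 servings and 1.571 servings → $2.02.
orange + avocado with both tight: 2.507 servings and 3.642 servings → $8.34.
kale + avocado: intersection lies outside the first quadrant.
The minimum over all feasible corners is $2.02.

$2.02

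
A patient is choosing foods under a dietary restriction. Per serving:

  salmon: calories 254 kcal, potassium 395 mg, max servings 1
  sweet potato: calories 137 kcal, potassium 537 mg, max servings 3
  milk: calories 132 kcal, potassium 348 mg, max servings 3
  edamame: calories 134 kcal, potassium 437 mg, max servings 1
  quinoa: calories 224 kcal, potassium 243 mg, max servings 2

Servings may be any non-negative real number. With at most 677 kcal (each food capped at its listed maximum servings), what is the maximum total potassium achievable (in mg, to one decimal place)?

Potassium per kcal: sweet potato 3.92, edamame 3.261, milk 2.636, salmon 1.555, quinoa 1.085.
Take 3 servings of sweet potato: uses 411 kcal, +1611.0 mg potassium (running total 1611.0 mg).
Take 1 serving of edamame: uses 134 kcal, +437.0 mg potassium (running total 2048.0 mg).
Take 1 serving of milk: uses 132 kcal, +348.0 mg potassium (running total 2396.0 mg).
Filling greedily by potassium-per-kcal is optimal for one linear limit, giving 2396.0 mg.

2396.0 mg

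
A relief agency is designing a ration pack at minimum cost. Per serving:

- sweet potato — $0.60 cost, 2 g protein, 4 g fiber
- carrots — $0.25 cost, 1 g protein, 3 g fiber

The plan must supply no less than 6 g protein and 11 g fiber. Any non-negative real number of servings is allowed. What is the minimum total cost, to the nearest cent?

sweet potato only: max(6/2, 11/4) = 3 servings → $1.80.
carrots only: max(6/1, 11/3) = 6 servings → $1.50.
sweet potato + carrots: the both-tight solution has a negative serving — not a feasible corner.
The minimum over all feasible corners is $1.50.

$1.50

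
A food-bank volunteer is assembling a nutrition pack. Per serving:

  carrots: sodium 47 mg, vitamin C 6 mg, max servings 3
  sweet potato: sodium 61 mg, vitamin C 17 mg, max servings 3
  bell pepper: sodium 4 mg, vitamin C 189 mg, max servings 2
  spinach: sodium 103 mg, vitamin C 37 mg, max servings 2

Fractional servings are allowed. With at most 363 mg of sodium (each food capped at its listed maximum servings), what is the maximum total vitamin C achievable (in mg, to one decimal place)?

493.5 mg

Vitamin C per mg sodium: bell pepper 47.25, spinach 0.3592, sweet potato 0.2787, carrots 0.1277.
Take 2 servings of bell pepper: uses 8 mg sodium, +378.0 mg vitamin C (running total 378.0 mg).
Take 2 servings of spinach: uses 206 mg sodium, +74.0 mg vitamin C (running total 452.0 mg).
Take 2.443 servings of sweet potato: uses 149 mg sodium, +41.5 mg vitamin C (running total 493.5 mg).
Greedy by best ratio exhausts the sodium allowance optimally: 493.5 mg.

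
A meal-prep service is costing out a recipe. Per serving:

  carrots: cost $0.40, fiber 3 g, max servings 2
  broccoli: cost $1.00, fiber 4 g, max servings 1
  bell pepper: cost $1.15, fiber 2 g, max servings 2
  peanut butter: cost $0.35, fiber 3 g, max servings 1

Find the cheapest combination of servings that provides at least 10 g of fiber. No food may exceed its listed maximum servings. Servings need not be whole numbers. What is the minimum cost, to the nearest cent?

Cost per g of fiber: peanut butter $0.1167, carrots $0.1333, broccoli $0.2500, bell pepper $0.5750.
Take 1 serving of peanut butter: +3.0 g fiber for $0.35 (total $0.35, still need 7.0 g).
Take 2 servings of carrots: +6.0 g fiber for $0.80 (total $1.15, still need 1.0 g).
Take 0.25 servings of broccoli: +1.0 g fiber for $0.25 (total $1.40, still need 0.0 g).
Greedy by cheapest-per-g is optimal for a single linear constraint, so the minimum cost is $1.40.

$1.40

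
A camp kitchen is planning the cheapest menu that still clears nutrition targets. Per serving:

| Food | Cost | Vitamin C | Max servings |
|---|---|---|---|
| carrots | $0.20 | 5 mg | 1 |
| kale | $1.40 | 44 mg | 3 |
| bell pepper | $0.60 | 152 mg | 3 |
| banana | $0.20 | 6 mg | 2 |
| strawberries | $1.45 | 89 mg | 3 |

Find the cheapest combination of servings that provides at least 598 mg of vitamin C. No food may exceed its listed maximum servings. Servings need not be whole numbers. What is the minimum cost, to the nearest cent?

Cost per mg of vitamin C: bell pepper $0.0039, strawberries $0.0163, kale $0.0318, banana $0.0333, carrots $0.0400.
Take 3 servings of bell pepper: +456.0 mg vitamin C for $1.80 (total $1.80, still need 142.0 mg).
Take 1.596 servings of strawberries: +142.0 mg vitamin C for $2.31 (total $4.11, still need 0.0 mg).
Greedy by cheapest-per-mg is optimal for a single linear constraint, so the minimum cost is $4.11.

$4.11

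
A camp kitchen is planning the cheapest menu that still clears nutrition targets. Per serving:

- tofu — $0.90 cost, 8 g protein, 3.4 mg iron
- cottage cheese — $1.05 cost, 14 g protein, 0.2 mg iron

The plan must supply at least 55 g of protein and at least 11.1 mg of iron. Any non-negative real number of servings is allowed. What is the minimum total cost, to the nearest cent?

$5.07

A basic optimal solution has at most two foods positive. Try each food alone and each pair with both targets met exactly.
tofu only: max(55/8, 11.1/3.4) = 6.875 servings → $6.19.
cottage cheese only: max(55/14, 11.1/0.2) = 55.5 servings → $58.27.
tofu + cottage cheese with both tight: 3.139 servings and 2.135 servings → $5.07.
Cheapest feasible corner: $5.07.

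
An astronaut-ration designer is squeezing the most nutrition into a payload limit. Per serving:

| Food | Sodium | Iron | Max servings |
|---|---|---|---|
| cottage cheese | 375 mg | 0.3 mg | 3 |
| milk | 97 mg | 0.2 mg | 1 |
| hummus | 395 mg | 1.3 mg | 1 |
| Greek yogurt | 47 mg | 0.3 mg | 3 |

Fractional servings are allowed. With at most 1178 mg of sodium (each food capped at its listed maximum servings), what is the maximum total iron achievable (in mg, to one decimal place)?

2.8 mg

Iron per mg sodium: Greek yogurt 0.006383, hummus 0.003291, milk 0.002062, cottage cheese 0.0008.
Take 3 servings of Greek yogurt: uses 141 mg sodium, +0.9 mg iron (running total 0.9 mg).
Take 1 serving of hummus: uses 395 mg sodium, +1.3 mg iron (running total 2.2 mg).
Take 1 serving of milk: uses 97 mg sodium, +0.2 mg iron (running total 2.4 mg).
Take 1.453 servings of cottage cheese: uses 545 mg sodium, +0.4 mg iron (running total 2.8 mg).
Filling greedily by iron-per-mg sodium is optimal for one linear limit, giving 2.8 mg.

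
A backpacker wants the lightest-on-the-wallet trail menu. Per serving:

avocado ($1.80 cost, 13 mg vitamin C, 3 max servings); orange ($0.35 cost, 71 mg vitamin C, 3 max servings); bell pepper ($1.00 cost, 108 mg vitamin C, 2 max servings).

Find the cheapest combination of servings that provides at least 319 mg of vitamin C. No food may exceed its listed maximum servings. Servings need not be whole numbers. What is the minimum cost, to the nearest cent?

Cost per mg of vitamin C: orange $0.0049, bell pepper $0.0093, avocado $0.1385.
Take 3 servings of orange: +213.0 mg vitamin C for $1.05 (total $1.05, still need 106.0 mg).
Take 0.9815 servings of bell pepper: +106.0 mg vitamin C for $0.98 (total $2.03, still need 0.0 mg).
Greedy by cheapest-per-mg is optimal for a single linear constraint, so the minimum cost is $2.03.

$2.03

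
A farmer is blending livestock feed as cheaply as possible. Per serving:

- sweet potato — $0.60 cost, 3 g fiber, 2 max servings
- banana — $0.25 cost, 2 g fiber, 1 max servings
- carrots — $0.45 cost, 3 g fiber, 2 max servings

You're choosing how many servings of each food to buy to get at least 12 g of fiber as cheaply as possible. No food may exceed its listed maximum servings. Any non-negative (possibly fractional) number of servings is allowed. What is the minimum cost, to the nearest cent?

$1.95

Cost per g of fiber: banana $0.1250, carrots $0.1500, sweet potato $0.2000.
Take 1 serving of banana: +2.0 g fiber for $0.25 (total $0.25, still need 10.0 g).
Take 2 servings of carrots: +6.0 g fiber for $0.90 (total $1.15, still need 4.0 g).
Take 1.333 servings of sweet potato: +4.0 g fiber for $0.80 (total $1.95, still need 0.0 g).
Filling from the cheapest source first is optimal under one linear minimum: $1.95.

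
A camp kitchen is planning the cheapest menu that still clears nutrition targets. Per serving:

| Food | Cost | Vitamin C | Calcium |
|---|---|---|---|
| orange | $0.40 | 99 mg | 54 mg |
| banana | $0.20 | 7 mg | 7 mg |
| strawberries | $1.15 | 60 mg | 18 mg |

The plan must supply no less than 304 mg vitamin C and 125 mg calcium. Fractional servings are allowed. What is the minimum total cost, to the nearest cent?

$1.23

Compare the cost at each extreme point of the feasible region.
orange only: max(304/99, 125/54) = 3.071 servings → $1.23.
banana only: max(304/7, 125/7) = 43.43 servings → $8.69.
strawberries only: max(304/60, 125/18) = 6.944 servings → $7.99.
orange + banana with both targets exact would need a negative amount; discard.
orange + strawberries with both tight: 1.391 servings and 2.772 servings → $3.74.
banana + strawberries with both tight: 6.898 servings and 4.262 servings → $6.28.
The minimum over all feasible corners is $1.23.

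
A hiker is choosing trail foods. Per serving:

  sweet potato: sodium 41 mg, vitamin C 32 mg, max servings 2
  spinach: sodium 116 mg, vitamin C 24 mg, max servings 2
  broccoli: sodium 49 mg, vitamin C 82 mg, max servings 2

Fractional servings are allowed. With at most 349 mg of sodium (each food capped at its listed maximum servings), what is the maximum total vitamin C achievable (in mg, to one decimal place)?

Vitamin C per mg sodium: broccoli 1.673, sweet potato 0.7805, spinach 0.2069.
Take 2 servings of broccoli: uses 98 mg sodium, +164.0 mg vitamin C (running total 164.0 mg).
Take 2 servings of sweet potato: uses 82 mg sodium, +64.0 mg vitamin C (running total 228.0 mg).
Take 1.457 servings of spinach: uses 169 mg sodium, +35.0 mg vitamin C (running total 263.0 mg).
Filling greedily by vitamin C-per-mg sodium is optimal for one linear limit, giving 263.0 mg.

263.0 mg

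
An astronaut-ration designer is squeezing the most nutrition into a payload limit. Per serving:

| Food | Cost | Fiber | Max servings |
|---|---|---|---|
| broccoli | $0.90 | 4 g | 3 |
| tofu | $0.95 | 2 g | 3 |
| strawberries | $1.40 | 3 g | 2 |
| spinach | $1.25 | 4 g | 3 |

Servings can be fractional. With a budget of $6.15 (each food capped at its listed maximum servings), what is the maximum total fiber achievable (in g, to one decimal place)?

23.0 g

Fiber per dollar: broccoli 4.444, spinach 3.2, strawberries 2.143, tofu 2.105.
Take 3 servings of broccoli: spends $2.70, +12.0 g fiber (running total 12.0 g).
Take 2.76 servings of spinach: spends $3.45, +11.0 g fiber (running total 23.0 g).
Filling greedily by fiber-per-dollar is optimal for one linear limit, giving 23.0 g.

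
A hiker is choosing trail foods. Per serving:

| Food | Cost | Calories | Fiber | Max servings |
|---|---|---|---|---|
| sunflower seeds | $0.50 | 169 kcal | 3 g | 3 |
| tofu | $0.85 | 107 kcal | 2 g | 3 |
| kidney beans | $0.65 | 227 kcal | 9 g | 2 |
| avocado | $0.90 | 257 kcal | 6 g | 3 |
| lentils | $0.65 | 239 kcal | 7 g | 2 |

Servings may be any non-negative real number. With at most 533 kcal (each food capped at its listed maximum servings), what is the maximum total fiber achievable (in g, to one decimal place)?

20.3 g

Fiber per kcal: kidney beans 0.03965, lentils 0.02929, avocado 0.02335, tofu 0.01869, sunflower seeds 0.01775.
Take 2 servings of kidney beans: uses 454 kcal, +18.0 g fiber (running total 18.0 g).
Take 0.3305 servings of lentils: uses 79 kcal, +2.3 g fiber (running total 20.3 g).
Greedy by best ratio exhausts the calories allowance optimally: 20.3 g.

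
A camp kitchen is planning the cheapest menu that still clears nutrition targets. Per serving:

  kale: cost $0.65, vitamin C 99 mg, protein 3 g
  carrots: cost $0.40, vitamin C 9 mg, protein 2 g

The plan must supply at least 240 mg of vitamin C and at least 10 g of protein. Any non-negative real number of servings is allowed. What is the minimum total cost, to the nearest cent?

kale only: max(240/99, 10/3) = 3.333 servings → $2.17.
carrots only: max(240/9, 10/2) = 26.67 servings → $10.67.
kale + carrots with both tight: 2.281 servings and 1.579 servings → $2.11.
Cheapest feasible corner: $2.11.

$2.11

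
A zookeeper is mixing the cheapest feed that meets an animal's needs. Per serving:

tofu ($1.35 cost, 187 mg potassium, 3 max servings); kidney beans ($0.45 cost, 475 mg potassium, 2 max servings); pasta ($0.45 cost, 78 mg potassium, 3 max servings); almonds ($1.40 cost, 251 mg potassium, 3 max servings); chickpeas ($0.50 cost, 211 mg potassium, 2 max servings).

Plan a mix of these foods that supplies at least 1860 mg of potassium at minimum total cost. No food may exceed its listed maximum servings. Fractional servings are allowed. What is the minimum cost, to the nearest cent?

Cost per mg of potassium: kidney beans $0.0009, chickpeas $0.0024, almonds $0.0056, pasta $0.0058, tofu $0.0072.
Take 2 servings of kidney beans: +950.0 mg potassium for $0.90 (total $0.90, still need 910.0 mg).
Take 2 servings of chickpeas: +422.0 mg potassium for $1.00 (total $1.90, still need 488.0 mg).
Take 1.944 servings of almonds: +488.0 mg potassium for $2.72 (total $4.62, still need 0.0 mg).
Filling from the cheapest source first is optimal under one linear minimum: $4.62.

$4.62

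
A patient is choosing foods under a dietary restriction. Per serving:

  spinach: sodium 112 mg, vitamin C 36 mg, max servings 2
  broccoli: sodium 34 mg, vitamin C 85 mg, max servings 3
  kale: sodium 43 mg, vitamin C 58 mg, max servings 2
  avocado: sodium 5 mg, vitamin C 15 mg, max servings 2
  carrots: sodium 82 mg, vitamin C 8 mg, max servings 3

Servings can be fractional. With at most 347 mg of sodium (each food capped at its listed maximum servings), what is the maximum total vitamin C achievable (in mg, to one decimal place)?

448.9 mg

Vitamin C per mg sodium: avocado 3, broccoli 2.5, kale 1.349, spinach 0.3214, carrots 0.09756.
Take 2 servings of avocado: uses 10 mg sodium, +30.0 mg vitamin C (running total 30.0 mg).
Take 3 servings of broccoli: uses 102 mg sodium, +255.0 mg vitamin C (running total 285.0 mg).
Take 2 servings of kale: uses 86 mg sodium, +116.0 mg vitamin C (running total 401.0 mg).
Take 1.33 servings of spinach: uses 149 mg sodium, +47.9 mg vitamin C (running total 448.9 mg).
Greedy by best ratio exhausts the sodium allowance optimally: 448.9 mg.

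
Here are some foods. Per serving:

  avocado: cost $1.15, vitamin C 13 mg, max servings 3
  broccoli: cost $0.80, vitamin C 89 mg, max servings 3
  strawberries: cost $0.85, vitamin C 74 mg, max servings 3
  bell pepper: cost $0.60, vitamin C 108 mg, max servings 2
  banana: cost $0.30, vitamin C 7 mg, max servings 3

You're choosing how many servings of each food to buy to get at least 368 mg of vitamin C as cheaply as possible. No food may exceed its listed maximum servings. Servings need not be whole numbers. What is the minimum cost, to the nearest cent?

$2.57

Cost per mg of vitamin C: bell pepper $0.0056, broccoli $0.0090, strawberries $0.0115, banana $0.0429, avocado $0.0885.
Take 2 servings of bell pepper: +216.0 mg vitamin C for $1.20 (total $1.20, still need 152.0 mg).
Take 1.708 servings of broccoli: +152.0 mg vitamin C for $1.37 (total $2.57, still need 0.0 mg).
Greedy by cheapest-per-mg is optimal for a single linear constraint, so the minimum cost is $2.57.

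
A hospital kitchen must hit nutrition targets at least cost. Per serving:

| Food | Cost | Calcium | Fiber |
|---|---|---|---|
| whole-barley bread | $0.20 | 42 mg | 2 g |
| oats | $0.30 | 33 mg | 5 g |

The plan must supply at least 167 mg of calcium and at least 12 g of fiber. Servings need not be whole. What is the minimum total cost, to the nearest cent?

Compare the cost at each extreme point of the feasible region.
whole-barley bread only: max(167/42, 12/2) = 6 servings → $1.20.
oats only: max(167/33, 12/5) = 5.061 servings → $1.52.
whole-barley bread + oats with both tight: 3.049 servings and 1.181 servings → $0.96.
So the least-cost plan costs $0.96.

$0.96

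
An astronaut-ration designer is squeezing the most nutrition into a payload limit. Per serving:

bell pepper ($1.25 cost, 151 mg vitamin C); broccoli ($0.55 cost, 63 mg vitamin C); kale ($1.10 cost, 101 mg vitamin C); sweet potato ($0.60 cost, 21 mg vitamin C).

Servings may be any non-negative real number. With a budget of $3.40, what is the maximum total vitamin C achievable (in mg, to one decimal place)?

410.7 mg

Vitamin C per dollar: bell pepper 120.8, broccoli 114.5, kale 91.82, sweet potato 35.
With no serving limits, spend the whole cost allowance on bell pepper: $3.40 / $1.25 × 151 mg = 410.7 mg.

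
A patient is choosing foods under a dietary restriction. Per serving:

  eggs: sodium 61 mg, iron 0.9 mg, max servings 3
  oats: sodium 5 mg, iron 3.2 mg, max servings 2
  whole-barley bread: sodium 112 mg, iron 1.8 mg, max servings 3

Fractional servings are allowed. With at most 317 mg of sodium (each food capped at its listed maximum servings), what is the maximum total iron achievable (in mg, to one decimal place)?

11.3 mg

Iron per mg sodium: oats 0.64, whole-barley bread 0.01607, eggs 0.01475.
Take 2 servings of oats: uses 10 mg sodium, +6.4 mg iron (running total 6.4 mg).
Take 2.741 servings of whole-barley bread: uses 307 mg sodium, +4.9 mg iron (running total 11.3 mg).
Filling greedily by iron-per-mg sodium is optimal for one linear limit, giving 11.3 mg.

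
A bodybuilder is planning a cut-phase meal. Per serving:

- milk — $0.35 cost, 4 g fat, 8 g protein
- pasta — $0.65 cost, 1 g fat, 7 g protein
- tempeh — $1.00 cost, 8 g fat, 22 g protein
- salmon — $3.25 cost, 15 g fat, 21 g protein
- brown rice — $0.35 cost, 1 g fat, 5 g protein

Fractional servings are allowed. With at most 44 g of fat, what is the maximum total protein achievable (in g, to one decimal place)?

308.0 g

Protein per g fat: pasta 7, brown rice 5, tempeh 2.75, milk 2, salmon 1.4.
With no serving limits, spend the whole fat allowance on pasta: 44 g / 1 g × 7 g = 308.0 g.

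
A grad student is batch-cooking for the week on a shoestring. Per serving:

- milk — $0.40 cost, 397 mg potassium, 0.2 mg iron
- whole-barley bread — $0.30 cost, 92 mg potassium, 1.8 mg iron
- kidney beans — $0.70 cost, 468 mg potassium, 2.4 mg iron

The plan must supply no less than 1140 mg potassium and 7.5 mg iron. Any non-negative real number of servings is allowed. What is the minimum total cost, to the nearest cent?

The cheapest plan sits at a corner of the feasible region — with two constraints it uses at most two foods.
milk only: max(1140/397, 7.5/0.2) = 37.5 servings → $15.00.
whole-barley bread only: max(1140/92, 7.5/1.8) = 12.39 servings → $3.72.
kidney beans only: max(1140/468, 7.5/2.4) = 3.125 servings → $2.19.
milk + whole-barley bread with both tight: 1.956 servings and 3.949 servings → $1.97.
milk + kidney beans: intersection lies outside the first quadrant.
whole-barley bread + kidney beans with both tight: 1.245 servings and 2.191 servings → $1.91.
The minimum over all feasible corners is $1.91.

$1.91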